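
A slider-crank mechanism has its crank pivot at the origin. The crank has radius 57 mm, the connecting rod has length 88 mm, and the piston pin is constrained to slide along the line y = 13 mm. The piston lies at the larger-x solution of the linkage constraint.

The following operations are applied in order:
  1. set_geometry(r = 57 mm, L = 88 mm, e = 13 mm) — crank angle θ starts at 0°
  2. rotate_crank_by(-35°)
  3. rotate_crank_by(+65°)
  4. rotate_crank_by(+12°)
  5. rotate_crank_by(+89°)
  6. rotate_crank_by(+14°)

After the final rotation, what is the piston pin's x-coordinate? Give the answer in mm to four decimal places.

set_geometry: r = 57 mm, L = 88 mm, e = 13 mm; θ ← 0°
rotate_crank_by(-35°): θ ← 0° -35° = -35°
rotate_crank_by(+65°): θ ← -35° +65° = 30°
rotate_crank_by(+12°): θ ← 30° +12° = 42°
rotate_crank_by(+89°): θ ← 42° +89° = 131°
rotate_crank_by(+14°): θ ← 131° +14° = 145°
crank pin P = (r cos θ, r sin θ) = (-46.691667, 32.693857)
h = r sin θ − e = 32.693857 − 13 = 19.693857
x = r cos θ + √(L² − h²) = -46.691667 + √(7744.0 − 387.8480) = -46.691667 + 85.768013 = 39.076346

39.0763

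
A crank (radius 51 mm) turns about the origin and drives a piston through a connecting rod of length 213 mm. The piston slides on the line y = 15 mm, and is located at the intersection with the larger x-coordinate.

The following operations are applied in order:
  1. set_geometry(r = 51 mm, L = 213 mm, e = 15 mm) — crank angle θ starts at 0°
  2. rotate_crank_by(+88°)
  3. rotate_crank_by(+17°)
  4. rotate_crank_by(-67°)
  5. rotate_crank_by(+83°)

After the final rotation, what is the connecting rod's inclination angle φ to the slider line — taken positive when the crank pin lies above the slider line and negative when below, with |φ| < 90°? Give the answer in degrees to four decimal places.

set_geometry: r = 51 mm, L = 213 mm, e = 15 mm; θ ← 0°
rotate_crank_by(+88°): θ ← 0° +88° = 88°
rotate_crank_by(+17°): θ ← 88° +17° = 105°
rotate_crank_by(-67°): θ ← 105° -67° = 38°
rotate_crank_by(+83°): θ ← 38° +83° = 121°
crank pin P = (r cos θ, r sin θ) = (-26.266942, 43.715532)
h = r sin θ − e = 43.715532 − 15 = 28.715532
sin φ = h / L = 28.715532 / 213 = 0.13481471
φ = arcsin(0.13481471) = 7.747905°

7.7479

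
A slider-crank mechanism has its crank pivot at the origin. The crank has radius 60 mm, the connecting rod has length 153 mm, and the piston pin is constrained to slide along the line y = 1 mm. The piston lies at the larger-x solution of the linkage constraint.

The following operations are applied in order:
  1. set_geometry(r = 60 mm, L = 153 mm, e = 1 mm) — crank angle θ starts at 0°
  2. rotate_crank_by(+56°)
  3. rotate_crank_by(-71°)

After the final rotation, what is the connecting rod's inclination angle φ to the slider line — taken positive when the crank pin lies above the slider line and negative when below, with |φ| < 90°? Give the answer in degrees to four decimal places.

set_geometry: r = 60 mm, L = 153 mm, e = 1 mm; θ ← 0°
rotate_crank_by(+56°): θ ← 0° +56° = 56°
rotate_crank_by(-71°): θ ← 56° -71° = -15°
crank pin P = (r cos θ, r sin θ) = (57.955550, -15.529143)
h = r sin θ − e = -15.529143 − 1 = -16.529143
sin φ = h / L = -16.529143 / 153 = -0.10803361
φ = arcsin(-0.10803361) = -6.201974°

-6.2020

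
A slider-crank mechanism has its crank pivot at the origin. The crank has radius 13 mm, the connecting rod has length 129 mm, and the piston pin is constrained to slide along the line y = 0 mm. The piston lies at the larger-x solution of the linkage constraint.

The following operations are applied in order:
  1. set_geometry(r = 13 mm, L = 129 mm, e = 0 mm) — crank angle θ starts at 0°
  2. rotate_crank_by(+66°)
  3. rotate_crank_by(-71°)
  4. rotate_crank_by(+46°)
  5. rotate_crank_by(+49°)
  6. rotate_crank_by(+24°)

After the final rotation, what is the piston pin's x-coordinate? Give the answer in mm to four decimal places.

123.1646

set_geometry: r = 13 mm, L = 129 mm, e = 0 mm; θ ← 0°
rotate_crank_by(+66°): θ ← 0° +66° = 66°
rotate_crank_by(-71°): θ ← 66° -71° = -5°
rotate_crank_by(+46°): θ ← -5° +46° = 41°
rotate_crank_by(+49°): θ ← 41° +49° = 90°
rotate_crank_by(+24°): θ ← 90° +24° = 114°
crank pin P = (r cos θ, r sin θ) = (-5.287576, 11.876091)
h = r sin θ − e = 11.876091 − 0 = 11.876091
x = r cos θ + √(L² − h²) = -5.287576 + √(16641.0 − 141.0415) = -5.287576 + 128.452164 = 123.164588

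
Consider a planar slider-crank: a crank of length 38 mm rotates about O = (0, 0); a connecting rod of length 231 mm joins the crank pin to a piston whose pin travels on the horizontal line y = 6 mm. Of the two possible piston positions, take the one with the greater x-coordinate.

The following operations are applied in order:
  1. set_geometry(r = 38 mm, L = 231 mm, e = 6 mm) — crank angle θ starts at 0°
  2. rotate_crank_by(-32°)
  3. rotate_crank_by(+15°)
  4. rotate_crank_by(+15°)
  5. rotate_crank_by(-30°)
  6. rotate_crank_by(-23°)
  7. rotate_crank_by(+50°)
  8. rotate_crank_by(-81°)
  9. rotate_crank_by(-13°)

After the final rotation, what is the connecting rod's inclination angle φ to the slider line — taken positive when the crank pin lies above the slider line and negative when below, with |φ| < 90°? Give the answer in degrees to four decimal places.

set_geometry: r = 38 mm, L = 231 mm, e = 6 mm; θ ← 0°
rotate_crank_by(-32°): θ ← 0° -32° = -32°
rotate_crank_by(+15°): θ ← -32° +15° = -17°
rotate_crank_by(+15°): θ ← -17° +15° = -2°
rotate_crank_by(-30°): θ ← -2° -30° = -32°
rotate_crank_by(-23°): θ ← -32° -23° = -55°
rotate_crank_by(+50°): θ ← -55° +50° = -5°
rotate_crank_by(-81°): θ ← -5° -81° = -86°
rotate_crank_by(-13°): θ ← -86° -13° = -99°
crank pin P = (r cos θ, r sin θ) = (-5.944510, -37.532157)
h = r sin θ − e = -37.532157 − 6 = -43.532157
sin φ = h / L = -43.532157 / 231 = -0.18845090
φ = arcsin(-0.18845090) = -10.862394°

-10.8624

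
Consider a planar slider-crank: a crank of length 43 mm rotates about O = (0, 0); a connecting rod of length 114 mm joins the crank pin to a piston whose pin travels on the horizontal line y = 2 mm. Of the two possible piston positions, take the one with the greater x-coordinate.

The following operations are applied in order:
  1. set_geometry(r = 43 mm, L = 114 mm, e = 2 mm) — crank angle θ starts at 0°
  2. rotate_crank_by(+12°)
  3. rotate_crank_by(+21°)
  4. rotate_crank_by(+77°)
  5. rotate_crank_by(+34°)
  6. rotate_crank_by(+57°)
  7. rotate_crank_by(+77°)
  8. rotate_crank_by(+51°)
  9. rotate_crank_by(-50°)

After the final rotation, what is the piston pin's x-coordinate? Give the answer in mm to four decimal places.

111.6951

set_geometry: r = 43 mm, L = 114 mm, e = 2 mm; θ ← 0°
rotate_crank_by(+12°): θ ← 0° +12° = 12°
rotate_crank_by(+21°): θ ← 12° +21° = 33°
rotate_crank_by(+77°): θ ← 33° +77° = 110°
rotate_crank_by(+34°): θ ← 110° +34° = 144°
rotate_crank_by(+57°): θ ← 144° +57° = 201°
rotate_crank_by(+77°): θ ← 201° +77° = 278°
rotate_crank_by(+51°): θ ← 278° +51° = 329°
rotate_crank_by(-50°): θ ← 329° -50° = 279°
crank pin P = (r cos θ, r sin θ) = (6.726682, -42.470599)
h = r sin θ − e = -42.470599 − 2 = -44.470599
x = r cos θ + √(L² − h²) = 6.726682 + √(12996.0 − 1977.6341) = 6.726682 + 104.968404 = 111.695086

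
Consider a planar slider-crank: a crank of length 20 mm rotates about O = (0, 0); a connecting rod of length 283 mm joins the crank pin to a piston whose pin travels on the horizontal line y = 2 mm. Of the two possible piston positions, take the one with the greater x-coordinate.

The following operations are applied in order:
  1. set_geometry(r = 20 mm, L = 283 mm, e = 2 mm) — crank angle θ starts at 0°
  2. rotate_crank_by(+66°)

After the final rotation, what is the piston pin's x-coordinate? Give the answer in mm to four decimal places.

290.6666

set_geometry: r = 20 mm, L = 283 mm, e = 2 mm; θ ← 0°
rotate_crank_by(+66°): θ ← 0° +66° = 66°
crank pin P = (r cos θ, r sin θ) = (8.134733, 18.270909)
h = r sin θ − e = 18.270909 − 2 = 16.270909
x = r cos θ + √(L² − h²) = 8.134733 + √(80089.0 − 264.7425) = 8.134733 + 282.531870 = 290.666603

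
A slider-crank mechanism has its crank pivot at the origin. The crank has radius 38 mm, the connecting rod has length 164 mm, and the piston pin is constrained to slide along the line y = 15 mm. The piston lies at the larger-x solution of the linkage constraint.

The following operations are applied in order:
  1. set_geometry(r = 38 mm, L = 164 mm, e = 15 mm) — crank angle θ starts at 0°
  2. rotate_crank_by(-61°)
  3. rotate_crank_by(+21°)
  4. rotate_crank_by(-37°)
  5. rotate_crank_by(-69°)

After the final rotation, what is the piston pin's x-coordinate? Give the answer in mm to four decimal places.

128.4403

set_geometry: r = 38 mm, L = 164 mm, e = 15 mm; θ ← 0°
rotate_crank_by(-61°): θ ← 0° -61° = -61°
rotate_crank_by(+21°): θ ← -61° +21° = -40°
rotate_crank_by(-37°): θ ← -40° -37° = -77°
rotate_crank_by(-69°): θ ← -77° -69° = -146°
crank pin P = (r cos θ, r sin θ) = (-31.503428, -21.249330)
h = r sin θ − e = -21.249330 − 15 = -36.249330
x = r cos θ + √(L² − h²) = -31.503428 + √(26896.0 − 1314.0139) = -31.503428 + 159.943697 = 128.440269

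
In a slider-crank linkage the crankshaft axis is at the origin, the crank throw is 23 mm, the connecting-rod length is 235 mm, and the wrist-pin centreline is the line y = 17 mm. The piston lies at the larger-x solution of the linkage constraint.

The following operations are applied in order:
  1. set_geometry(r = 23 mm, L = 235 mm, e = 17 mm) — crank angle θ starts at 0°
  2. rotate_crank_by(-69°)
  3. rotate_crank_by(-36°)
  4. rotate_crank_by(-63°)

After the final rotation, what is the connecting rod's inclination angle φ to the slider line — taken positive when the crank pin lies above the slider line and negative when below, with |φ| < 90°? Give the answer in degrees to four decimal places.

-5.3183

set_geometry: r = 23 mm, L = 235 mm, e = 17 mm; θ ← 0°
rotate_crank_by(-69°): θ ← 0° -69° = -69°
rotate_crank_by(-36°): θ ← -69° -36° = -105°
rotate_crank_by(-63°): θ ← -105° -63° = -168°
crank pin P = (r cos θ, r sin θ) = (-22.497395, -4.781969)
h = r sin θ − e = -4.781969 − 17 = -21.781969
sin φ = h / L = -21.781969 / 235 = -0.09268923
φ = arcsin(-0.09268923) = -5.318335°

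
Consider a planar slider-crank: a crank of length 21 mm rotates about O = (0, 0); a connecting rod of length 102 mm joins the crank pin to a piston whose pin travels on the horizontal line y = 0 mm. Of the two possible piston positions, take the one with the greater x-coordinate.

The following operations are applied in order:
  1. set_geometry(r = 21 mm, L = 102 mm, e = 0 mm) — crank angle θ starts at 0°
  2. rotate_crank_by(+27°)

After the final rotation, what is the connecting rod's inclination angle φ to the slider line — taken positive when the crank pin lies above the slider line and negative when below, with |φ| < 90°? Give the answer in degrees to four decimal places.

set_geometry: r = 21 mm, L = 102 mm, e = 0 mm; θ ← 0°
rotate_crank_by(+27°): θ ← 0° +27° = 27°
crank pin P = (r cos θ, r sin θ) = (18.711137, 9.533800)
h = r sin θ − e = 9.533800 − 0 = 9.533800
sin φ = h / L = 9.533800 / 102 = 0.09346863
φ = arcsin(0.09346863) = 5.363187°

5.3632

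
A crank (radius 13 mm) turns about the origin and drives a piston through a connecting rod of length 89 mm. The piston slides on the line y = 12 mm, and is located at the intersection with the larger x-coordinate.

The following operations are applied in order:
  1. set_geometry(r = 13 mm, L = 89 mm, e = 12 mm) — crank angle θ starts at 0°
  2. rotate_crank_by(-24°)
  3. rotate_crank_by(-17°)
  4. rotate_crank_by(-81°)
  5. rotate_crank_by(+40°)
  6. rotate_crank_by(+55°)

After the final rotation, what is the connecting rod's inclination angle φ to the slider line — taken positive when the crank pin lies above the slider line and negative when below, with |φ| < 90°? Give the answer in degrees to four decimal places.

set_geometry: r = 13 mm, L = 89 mm, e = 12 mm; θ ← 0°
rotate_crank_by(-24°): θ ← 0° -24° = -24°
rotate_crank_by(-17°): θ ← -24° -17° = -41°
rotate_crank_by(-81°): θ ← -41° -81° = -122°
rotate_crank_by(+40°): θ ← -122° +40° = -82°
rotate_crank_by(+55°): θ ← -82° +55° = -27°
crank pin P = (r cos θ, r sin θ) = (11.583085, -5.901876)
h = r sin θ − e = -5.901876 − 12 = -17.901876
sin φ = h / L = -17.901876 / 89 = -0.20114468
φ = arcsin(-0.20114468) = -11.603905°

-11.6039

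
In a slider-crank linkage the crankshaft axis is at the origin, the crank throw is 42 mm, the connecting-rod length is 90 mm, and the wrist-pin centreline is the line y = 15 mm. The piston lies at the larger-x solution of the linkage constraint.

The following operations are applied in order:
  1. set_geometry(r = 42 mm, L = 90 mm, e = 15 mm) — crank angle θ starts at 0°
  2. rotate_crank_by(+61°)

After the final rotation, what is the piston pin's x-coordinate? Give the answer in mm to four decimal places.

107.6983

set_geometry: r = 42 mm, L = 90 mm, e = 15 mm; θ ← 0°
rotate_crank_by(+61°): θ ← 0° +61° = 61°
crank pin P = (r cos θ, r sin θ) = (20.362004, 36.734028)
h = r sin θ − e = 36.734028 − 15 = 21.734028
x = r cos θ + √(L² − h²) = 20.362004 + √(8100.0 − 472.3680) = 20.362004 + 87.336316 = 107.698320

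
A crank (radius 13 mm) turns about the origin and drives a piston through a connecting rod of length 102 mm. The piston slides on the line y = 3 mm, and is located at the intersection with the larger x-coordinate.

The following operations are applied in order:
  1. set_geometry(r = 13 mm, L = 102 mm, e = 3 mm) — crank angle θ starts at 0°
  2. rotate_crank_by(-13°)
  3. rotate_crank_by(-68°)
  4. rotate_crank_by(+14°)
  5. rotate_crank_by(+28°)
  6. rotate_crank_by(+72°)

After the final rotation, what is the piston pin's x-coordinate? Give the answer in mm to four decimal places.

112.8211

set_geometry: r = 13 mm, L = 102 mm, e = 3 mm; θ ← 0°
rotate_crank_by(-13°): θ ← 0° -13° = -13°
rotate_crank_by(-68°): θ ← -13° -68° = -81°
rotate_crank_by(+14°): θ ← -81° +14° = -67°
rotate_crank_by(+28°): θ ← -67° +28° = -39°
rotate_crank_by(+72°): θ ← -39° +72° = 33°
crank pin P = (r cos θ, r sin θ) = (10.902717, 7.080307)
h = r sin θ − e = 7.080307 − 3 = 4.080307
x = r cos θ + √(L² − h²) = 10.902717 + √(10404.0 − 16.6489) = 10.902717 + 101.918355 = 112.821072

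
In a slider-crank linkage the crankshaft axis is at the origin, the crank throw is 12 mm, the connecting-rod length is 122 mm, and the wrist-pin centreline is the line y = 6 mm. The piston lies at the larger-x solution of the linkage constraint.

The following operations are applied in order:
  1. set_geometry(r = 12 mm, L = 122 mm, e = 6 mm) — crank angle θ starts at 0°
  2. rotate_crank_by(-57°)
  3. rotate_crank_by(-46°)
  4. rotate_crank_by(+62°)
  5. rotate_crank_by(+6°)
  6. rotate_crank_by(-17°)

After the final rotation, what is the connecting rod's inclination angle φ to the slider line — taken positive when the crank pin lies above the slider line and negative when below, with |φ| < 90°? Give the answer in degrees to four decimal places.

-7.2783

set_geometry: r = 12 mm, L = 122 mm, e = 6 mm; θ ← 0°
rotate_crank_by(-57°): θ ← 0° -57° = -57°
rotate_crank_by(-46°): θ ← -57° -46° = -103°
rotate_crank_by(+62°): θ ← -103° +62° = -41°
rotate_crank_by(+6°): θ ← -41° +6° = -35°
rotate_crank_by(-17°): θ ← -35° -17° = -52°
crank pin P = (r cos θ, r sin θ) = (7.387938, -9.456129)
h = r sin θ − e = -9.456129 − 6 = -15.456129
sin φ = h / L = -15.456129 / 122 = -0.12668958
φ = arcsin(-0.12668958) = -7.278338°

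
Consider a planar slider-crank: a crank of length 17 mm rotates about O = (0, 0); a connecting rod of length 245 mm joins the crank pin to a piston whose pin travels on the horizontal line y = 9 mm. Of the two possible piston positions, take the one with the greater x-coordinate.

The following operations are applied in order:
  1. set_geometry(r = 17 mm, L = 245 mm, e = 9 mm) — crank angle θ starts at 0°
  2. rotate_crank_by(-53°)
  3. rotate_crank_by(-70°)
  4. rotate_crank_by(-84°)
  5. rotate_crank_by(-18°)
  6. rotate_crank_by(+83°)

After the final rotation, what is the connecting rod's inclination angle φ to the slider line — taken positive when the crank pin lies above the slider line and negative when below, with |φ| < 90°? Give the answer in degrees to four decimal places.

-4.5572

set_geometry: r = 17 mm, L = 245 mm, e = 9 mm; θ ← 0°
rotate_crank_by(-53°): θ ← 0° -53° = -53°
rotate_crank_by(-70°): θ ← -53° -70° = -123°
rotate_crank_by(-84°): θ ← -123° -84° = -207°
rotate_crank_by(-18°): θ ← -207° -18° = -225°
rotate_crank_by(+83°): θ ← -225° +83° = -142°
crank pin P = (r cos θ, r sin θ) = (-13.396183, -10.466245)
h = r sin θ − e = -10.466245 − 9 = -19.466245
sin φ = h / L = -19.466245 / 245 = -0.07945406
φ = arcsin(-0.07945406) = -4.557186°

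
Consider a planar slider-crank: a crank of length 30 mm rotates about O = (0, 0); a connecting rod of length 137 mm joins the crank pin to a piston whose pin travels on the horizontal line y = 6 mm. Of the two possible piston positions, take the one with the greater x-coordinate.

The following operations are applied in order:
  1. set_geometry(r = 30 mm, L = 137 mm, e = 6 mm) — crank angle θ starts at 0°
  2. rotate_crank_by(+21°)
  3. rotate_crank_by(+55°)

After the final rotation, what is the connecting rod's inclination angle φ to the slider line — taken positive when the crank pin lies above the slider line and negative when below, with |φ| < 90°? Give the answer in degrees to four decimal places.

9.7110

set_geometry: r = 30 mm, L = 137 mm, e = 6 mm; θ ← 0°
rotate_crank_by(+21°): θ ← 0° +21° = 21°
rotate_crank_by(+55°): θ ← 21° +55° = 76°
crank pin P = (r cos θ, r sin θ) = (7.257657, 29.108872)
h = r sin θ − e = 29.108872 − 6 = 23.108872
sin φ = h / L = 23.108872 / 137 = 0.16867790
φ = arcsin(0.16867790) = 9.710958°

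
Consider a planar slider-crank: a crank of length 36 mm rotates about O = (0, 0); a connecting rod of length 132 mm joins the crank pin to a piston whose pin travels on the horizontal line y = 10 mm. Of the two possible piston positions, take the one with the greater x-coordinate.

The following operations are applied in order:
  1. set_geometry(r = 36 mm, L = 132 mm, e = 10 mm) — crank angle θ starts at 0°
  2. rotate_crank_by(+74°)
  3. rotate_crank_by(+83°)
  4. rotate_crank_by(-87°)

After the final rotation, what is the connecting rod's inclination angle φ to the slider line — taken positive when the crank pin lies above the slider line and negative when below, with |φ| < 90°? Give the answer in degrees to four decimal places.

10.4002

set_geometry: r = 36 mm, L = 132 mm, e = 10 mm; θ ← 0°
rotate_crank_by(+74°): θ ← 0° +74° = 74°
rotate_crank_by(+83°): θ ← 74° +83° = 157°
rotate_crank_by(-87°): θ ← 157° -87° = 70°
crank pin P = (r cos θ, r sin θ) = (12.312725, 33.828934)
h = r sin θ − e = 33.828934 − 10 = 23.828934
sin φ = h / L = 23.828934 / 132 = 0.18052223
φ = arcsin(0.18052223) = 10.400180°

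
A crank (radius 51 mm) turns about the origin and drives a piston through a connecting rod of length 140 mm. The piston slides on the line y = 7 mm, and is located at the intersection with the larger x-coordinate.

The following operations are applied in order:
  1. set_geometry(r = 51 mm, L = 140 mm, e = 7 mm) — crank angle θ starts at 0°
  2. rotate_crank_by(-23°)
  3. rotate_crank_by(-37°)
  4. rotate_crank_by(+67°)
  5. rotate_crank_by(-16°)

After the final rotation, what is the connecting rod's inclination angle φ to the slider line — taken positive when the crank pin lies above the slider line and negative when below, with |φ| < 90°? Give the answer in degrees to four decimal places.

-6.1416

set_geometry: r = 51 mm, L = 140 mm, e = 7 mm; θ ← 0°
rotate_crank_by(-23°): θ ← 0° -23° = -23°
rotate_crank_by(-37°): θ ← -23° -37° = -60°
rotate_crank_by(+67°): θ ← -60° +67° = 7°
rotate_crank_by(-16°): θ ← 7° -16° = -9°
crank pin P = (r cos θ, r sin θ) = (50.372105, -7.978158)
h = r sin θ − e = -7.978158 − 7 = -14.978158
sin φ = h / L = -14.978158 / 140 = -0.10698684
φ = arcsin(-0.10698684) = -6.141649°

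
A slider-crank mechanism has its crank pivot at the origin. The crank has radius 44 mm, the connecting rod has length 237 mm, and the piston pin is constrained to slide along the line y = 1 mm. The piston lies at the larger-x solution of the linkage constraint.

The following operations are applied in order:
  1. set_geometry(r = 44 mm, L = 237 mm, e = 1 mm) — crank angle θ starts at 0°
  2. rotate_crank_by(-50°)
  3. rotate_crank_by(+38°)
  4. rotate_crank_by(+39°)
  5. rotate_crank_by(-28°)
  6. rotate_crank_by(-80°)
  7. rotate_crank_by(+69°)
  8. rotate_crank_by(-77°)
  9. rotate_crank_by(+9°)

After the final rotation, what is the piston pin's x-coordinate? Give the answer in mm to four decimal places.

240.4574

set_geometry: r = 44 mm, L = 237 mm, e = 1 mm; θ ← 0°
rotate_crank_by(-50°): θ ← 0° -50° = -50°
rotate_crank_by(+38°): θ ← -50° +38° = -12°
rotate_crank_by(+39°): θ ← -12° +39° = 27°
rotate_crank_by(-28°): θ ← 27° -28° = -1°
rotate_crank_by(-80°): θ ← -1° -80° = -81°
rotate_crank_by(+69°): θ ← -81° +69° = -12°
rotate_crank_by(-77°): θ ← -12° -77° = -89°
rotate_crank_by(+9°): θ ← -89° +9° = -80°
crank pin P = (r cos θ, r sin θ) = (7.640520, -43.331541)
h = r sin θ − e = -43.331541 − 1 = -44.331541
x = r cos θ + √(L² − h²) = 7.640520 + √(56169.0 − 1965.2855) = 7.640520 + 232.816912 = 240.457432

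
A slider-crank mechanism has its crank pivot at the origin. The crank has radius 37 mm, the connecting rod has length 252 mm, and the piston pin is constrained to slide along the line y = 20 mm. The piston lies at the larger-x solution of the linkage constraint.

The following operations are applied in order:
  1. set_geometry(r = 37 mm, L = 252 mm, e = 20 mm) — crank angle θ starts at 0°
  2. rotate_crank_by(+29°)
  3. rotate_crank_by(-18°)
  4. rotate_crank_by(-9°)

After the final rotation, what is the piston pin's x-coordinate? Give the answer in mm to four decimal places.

288.2820

set_geometry: r = 37 mm, L = 252 mm, e = 20 mm; θ ← 0°
rotate_crank_by(+29°): θ ← 0° +29° = 29°
rotate_crank_by(-18°): θ ← 29° -18° = 11°
rotate_crank_by(-9°): θ ← 11° -9° = 2°
crank pin P = (r cos θ, r sin θ) = (36.977461, 1.291281)
h = r sin θ − e = 1.291281 − 20 = -18.708719
x = r cos θ + √(L² − h²) = 36.977461 + √(63504.0 − 350.0162) = 36.977461 + 251.304564 = 288.282025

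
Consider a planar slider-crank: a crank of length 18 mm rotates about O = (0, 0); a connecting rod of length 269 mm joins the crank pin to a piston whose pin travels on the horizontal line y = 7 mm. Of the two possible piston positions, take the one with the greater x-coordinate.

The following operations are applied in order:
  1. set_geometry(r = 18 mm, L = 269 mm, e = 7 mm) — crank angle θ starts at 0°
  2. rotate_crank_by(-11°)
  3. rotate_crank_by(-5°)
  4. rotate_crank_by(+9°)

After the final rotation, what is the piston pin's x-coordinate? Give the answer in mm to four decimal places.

set_geometry: r = 18 mm, L = 269 mm, e = 7 mm; θ ← 0°
rotate_crank_by(-11°): θ ← 0° -11° = -11°
rotate_crank_by(-5°): θ ← -11° -5° = -16°
rotate_crank_by(+9°): θ ← -16° +9° = -7°
crank pin P = (r cos θ, r sin θ) = (17.865831, -2.193648)
h = r sin θ − e = -2.193648 − 7 = -9.193648
x = r cos θ + √(L² − h²) = 17.865831 + √(72361.0 − 84.5232) = 17.865831 + 268.842848 = 286.708679

286.7087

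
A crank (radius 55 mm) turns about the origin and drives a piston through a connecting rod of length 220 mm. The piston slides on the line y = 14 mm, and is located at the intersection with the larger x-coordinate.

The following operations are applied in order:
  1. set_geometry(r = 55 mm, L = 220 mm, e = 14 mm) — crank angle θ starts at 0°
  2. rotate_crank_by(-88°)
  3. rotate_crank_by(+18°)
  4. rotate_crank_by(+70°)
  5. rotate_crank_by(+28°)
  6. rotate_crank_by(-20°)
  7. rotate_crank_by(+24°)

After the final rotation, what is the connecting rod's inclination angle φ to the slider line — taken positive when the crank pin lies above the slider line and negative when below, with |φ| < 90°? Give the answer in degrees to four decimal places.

set_geometry: r = 55 mm, L = 220 mm, e = 14 mm; θ ← 0°
rotate_crank_by(-88°): θ ← 0° -88° = -88°
rotate_crank_by(+18°): θ ← -88° +18° = -70°
rotate_crank_by(+70°): θ ← -70° +70° = 0°
rotate_crank_by(+28°): θ ← 0° +28° = 28°
rotate_crank_by(-20°): θ ← 28° -20° = 8°
rotate_crank_by(+24°): θ ← 8° +24° = 32°
crank pin P = (r cos θ, r sin θ) = (46.642645, 29.145560)
h = r sin θ − e = 29.145560 − 14 = 15.145560
sin φ = h / L = 15.145560 / 220 = 0.06884345
φ = arcsin(0.06884345) = 3.947562°

3.9476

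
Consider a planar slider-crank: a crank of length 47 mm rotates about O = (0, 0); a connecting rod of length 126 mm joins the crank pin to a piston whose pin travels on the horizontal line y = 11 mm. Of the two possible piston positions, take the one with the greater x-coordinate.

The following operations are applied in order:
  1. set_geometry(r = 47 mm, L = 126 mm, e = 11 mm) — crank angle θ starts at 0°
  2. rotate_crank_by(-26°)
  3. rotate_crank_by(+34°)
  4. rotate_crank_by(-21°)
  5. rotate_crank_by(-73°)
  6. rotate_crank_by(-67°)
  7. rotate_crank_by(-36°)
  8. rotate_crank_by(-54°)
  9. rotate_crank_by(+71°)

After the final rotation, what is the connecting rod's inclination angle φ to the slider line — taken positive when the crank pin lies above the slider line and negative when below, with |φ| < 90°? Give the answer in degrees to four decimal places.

-8.0024

set_geometry: r = 47 mm, L = 126 mm, e = 11 mm; θ ← 0°
rotate_crank_by(-26°): θ ← 0° -26° = -26°
rotate_crank_by(+34°): θ ← -26° +34° = 8°
rotate_crank_by(-21°): θ ← 8° -21° = -13°
rotate_crank_by(-73°): θ ← -13° -73° = -86°
rotate_crank_by(-67°): θ ← -86° -67° = -153°
rotate_crank_by(-36°): θ ← -153° -36° = -189°
rotate_crank_by(-54°): θ ← -189° -54° = -243°
rotate_crank_by(+71°): θ ← -243° +71° = -172°
crank pin P = (r cos θ, r sin θ) = (-46.542599, -6.541136)
h = r sin θ − e = -6.541136 − 11 = -17.541136
sin φ = h / L = -17.541136 / 126 = -0.13921536
φ = arcsin(-0.13921536) = -8.002445°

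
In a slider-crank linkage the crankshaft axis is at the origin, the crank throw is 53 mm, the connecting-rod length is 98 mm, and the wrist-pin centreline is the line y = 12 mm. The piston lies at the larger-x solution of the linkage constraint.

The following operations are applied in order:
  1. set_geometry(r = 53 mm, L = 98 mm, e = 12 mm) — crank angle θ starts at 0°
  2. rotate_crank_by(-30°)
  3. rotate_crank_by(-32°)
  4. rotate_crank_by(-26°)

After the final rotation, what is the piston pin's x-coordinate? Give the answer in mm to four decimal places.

75.2199

set_geometry: r = 53 mm, L = 98 mm, e = 12 mm; θ ← 0°
rotate_crank_by(-30°): θ ← 0° -30° = -30°
rotate_crank_by(-32°): θ ← -30° -32° = -62°
rotate_crank_by(-26°): θ ← -62° -26° = -88°
crank pin P = (r cos θ, r sin θ) = (1.849673, -52.967714)
h = r sin θ − e = -52.967714 − 12 = -64.967714
x = r cos θ + √(L² − h²) = 1.849673 + √(9604.0 − 4220.8038) = 1.849673 + 73.370268 = 75.219941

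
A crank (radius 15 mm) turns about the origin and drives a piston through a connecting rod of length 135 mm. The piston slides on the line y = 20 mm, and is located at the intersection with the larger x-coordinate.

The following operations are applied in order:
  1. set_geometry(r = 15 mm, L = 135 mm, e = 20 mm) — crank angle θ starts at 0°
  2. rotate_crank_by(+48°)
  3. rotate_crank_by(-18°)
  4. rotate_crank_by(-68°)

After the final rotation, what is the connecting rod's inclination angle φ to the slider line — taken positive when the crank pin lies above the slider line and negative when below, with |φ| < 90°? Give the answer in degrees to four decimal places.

set_geometry: r = 15 mm, L = 135 mm, e = 20 mm; θ ← 0°
rotate_crank_by(+48°): θ ← 0° +48° = 48°
rotate_crank_by(-18°): θ ← 48° -18° = 30°
rotate_crank_by(-68°): θ ← 30° -68° = -38°
crank pin P = (r cos θ, r sin θ) = (11.820161, -9.234922)
h = r sin θ − e = -9.234922 − 20 = -29.234922
sin φ = h / L = -29.234922 / 135 = -0.21655498
φ = arcsin(-0.21655498) = -12.506770°

-12.5068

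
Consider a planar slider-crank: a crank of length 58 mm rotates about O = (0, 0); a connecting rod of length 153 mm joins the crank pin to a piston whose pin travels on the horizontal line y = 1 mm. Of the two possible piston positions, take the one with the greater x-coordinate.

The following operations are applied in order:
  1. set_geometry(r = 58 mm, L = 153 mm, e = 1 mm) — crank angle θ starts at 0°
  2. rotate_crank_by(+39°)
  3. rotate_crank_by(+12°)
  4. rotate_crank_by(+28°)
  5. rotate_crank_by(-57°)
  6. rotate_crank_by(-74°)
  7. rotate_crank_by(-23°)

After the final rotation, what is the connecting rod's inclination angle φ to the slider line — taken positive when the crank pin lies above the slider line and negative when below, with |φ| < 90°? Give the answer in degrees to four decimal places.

-21.8825

set_geometry: r = 58 mm, L = 153 mm, e = 1 mm; θ ← 0°
rotate_crank_by(+39°): θ ← 0° +39° = 39°
rotate_crank_by(+12°): θ ← 39° +12° = 51°
rotate_crank_by(+28°): θ ← 51° +28° = 79°
rotate_crank_by(-57°): θ ← 79° -57° = 22°
rotate_crank_by(-74°): θ ← 22° -74° = -52°
rotate_crank_by(-23°): θ ← -52° -23° = -75°
crank pin P = (r cos θ, r sin θ) = (15.011505, -56.023698)
h = r sin θ − e = -56.023698 − 1 = -57.023698
sin φ = h / L = -57.023698 / 153 = -0.37270391
φ = arcsin(-0.37270391) = -21.882471°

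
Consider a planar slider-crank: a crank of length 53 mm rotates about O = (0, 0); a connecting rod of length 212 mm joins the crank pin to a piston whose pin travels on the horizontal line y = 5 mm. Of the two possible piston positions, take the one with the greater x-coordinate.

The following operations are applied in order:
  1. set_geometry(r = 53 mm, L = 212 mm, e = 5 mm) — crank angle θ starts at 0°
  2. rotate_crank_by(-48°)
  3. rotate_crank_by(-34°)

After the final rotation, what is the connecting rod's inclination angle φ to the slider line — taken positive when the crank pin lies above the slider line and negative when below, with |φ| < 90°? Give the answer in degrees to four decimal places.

-15.7328

set_geometry: r = 53 mm, L = 212 mm, e = 5 mm; θ ← 0°
rotate_crank_by(-48°): θ ← 0° -48° = -48°
rotate_crank_by(-34°): θ ← -48° -34° = -82°
crank pin P = (r cos θ, r sin θ) = (7.376174, -52.484208)
h = r sin θ − e = -52.484208 − 5 = -57.484208
sin φ = h / L = -57.484208 / 212 = -0.27115192
φ = arcsin(-0.27115192) = -15.732824°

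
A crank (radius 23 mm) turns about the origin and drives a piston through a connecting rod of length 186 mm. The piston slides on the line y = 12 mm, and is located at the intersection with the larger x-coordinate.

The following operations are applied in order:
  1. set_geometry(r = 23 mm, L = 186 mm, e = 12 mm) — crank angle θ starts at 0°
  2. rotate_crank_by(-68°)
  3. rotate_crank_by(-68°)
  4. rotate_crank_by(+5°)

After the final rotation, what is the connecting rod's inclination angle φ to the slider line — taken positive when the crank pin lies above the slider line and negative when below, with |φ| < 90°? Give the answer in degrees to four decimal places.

set_geometry: r = 23 mm, L = 186 mm, e = 12 mm; θ ← 0°
rotate_crank_by(-68°): θ ← 0° -68° = -68°
rotate_crank_by(-68°): θ ← -68° -68° = -136°
rotate_crank_by(+5°): θ ← -136° +5° = -131°
crank pin P = (r cos θ, r sin θ) = (-15.089358, -17.358320)
h = r sin θ − e = -17.358320 − 12 = -29.358320
sin φ = h / L = -29.358320 / 186 = -0.15784043
φ = arcsin(-0.15784043) = -9.081569°

-9.0816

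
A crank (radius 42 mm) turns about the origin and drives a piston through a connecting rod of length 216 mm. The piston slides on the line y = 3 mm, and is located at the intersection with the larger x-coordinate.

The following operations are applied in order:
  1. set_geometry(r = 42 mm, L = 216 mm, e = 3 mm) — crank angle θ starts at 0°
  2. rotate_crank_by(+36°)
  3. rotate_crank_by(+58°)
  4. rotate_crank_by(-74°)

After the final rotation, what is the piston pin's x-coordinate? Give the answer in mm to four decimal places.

255.1679

set_geometry: r = 42 mm, L = 216 mm, e = 3 mm; θ ← 0°
rotate_crank_by(+36°): θ ← 0° +36° = 36°
rotate_crank_by(+58°): θ ← 36° +58° = 94°
rotate_crank_by(-74°): θ ← 94° -74° = 20°
crank pin P = (r cos θ, r sin θ) = (39.467090, 14.364846)
h = r sin θ − e = 14.364846 − 3 = 11.364846
x = r cos θ + √(L² − h²) = 39.467090 + √(46656.0 − 129.1597) = 39.467090 + 215.700812 = 255.167902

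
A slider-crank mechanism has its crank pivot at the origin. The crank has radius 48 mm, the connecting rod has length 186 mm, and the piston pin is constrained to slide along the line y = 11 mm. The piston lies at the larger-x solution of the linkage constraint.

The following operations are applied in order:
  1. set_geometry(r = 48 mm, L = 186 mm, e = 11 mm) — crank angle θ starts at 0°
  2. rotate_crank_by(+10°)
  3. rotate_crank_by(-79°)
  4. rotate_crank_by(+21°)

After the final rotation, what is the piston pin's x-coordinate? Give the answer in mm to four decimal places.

set_geometry: r = 48 mm, L = 186 mm, e = 11 mm; θ ← 0°
rotate_crank_by(+10°): θ ← 0° +10° = 10°
rotate_crank_by(-79°): θ ← 10° -79° = -69°
rotate_crank_by(+21°): θ ← -69° +21° = -48°
crank pin P = (r cos θ, r sin θ) = (32.118269, -35.670952)
h = r sin θ − e = -35.670952 − 11 = -46.670952
x = r cos θ + √(L² − h²) = 32.118269 + √(34596.0 − 2178.1777) = 32.118269 + 180.049500 = 212.167769

212.1678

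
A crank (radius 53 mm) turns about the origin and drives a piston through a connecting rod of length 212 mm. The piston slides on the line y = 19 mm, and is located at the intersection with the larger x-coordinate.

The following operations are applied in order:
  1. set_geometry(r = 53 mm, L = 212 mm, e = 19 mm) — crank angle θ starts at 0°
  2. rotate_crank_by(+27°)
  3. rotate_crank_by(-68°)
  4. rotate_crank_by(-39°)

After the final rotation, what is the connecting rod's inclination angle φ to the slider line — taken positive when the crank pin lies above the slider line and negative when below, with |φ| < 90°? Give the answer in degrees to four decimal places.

-19.6227

set_geometry: r = 53 mm, L = 212 mm, e = 19 mm; θ ← 0°
rotate_crank_by(+27°): θ ← 0° +27° = 27°
rotate_crank_by(-68°): θ ← 27° -68° = -41°
rotate_crank_by(-39°): θ ← -41° -39° = -80°
crank pin P = (r cos θ, r sin θ) = (9.203353, -52.194811)
h = r sin θ − e = -52.194811 − 19 = -71.194811
sin φ = h / L = -71.194811 / 212 = -0.33582458
φ = arcsin(-0.33582458) = -19.622688°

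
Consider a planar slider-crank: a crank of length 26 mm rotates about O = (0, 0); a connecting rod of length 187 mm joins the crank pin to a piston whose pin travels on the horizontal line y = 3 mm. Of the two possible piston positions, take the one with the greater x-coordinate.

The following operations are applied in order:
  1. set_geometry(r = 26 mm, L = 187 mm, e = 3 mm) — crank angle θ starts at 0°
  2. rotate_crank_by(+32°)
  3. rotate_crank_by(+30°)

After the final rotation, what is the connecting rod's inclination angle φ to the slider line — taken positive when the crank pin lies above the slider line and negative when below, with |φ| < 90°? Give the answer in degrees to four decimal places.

6.1263

set_geometry: r = 26 mm, L = 187 mm, e = 3 mm; θ ← 0°
rotate_crank_by(+32°): θ ← 0° +32° = 32°
rotate_crank_by(+30°): θ ← 32° +30° = 62°
crank pin P = (r cos θ, r sin θ) = (12.206261, 22.956637)
h = r sin θ − e = 22.956637 − 3 = 19.956637
sin φ = h / L = 19.956637 / 187 = 0.10671999
φ = arcsin(0.10671999) = 6.126271°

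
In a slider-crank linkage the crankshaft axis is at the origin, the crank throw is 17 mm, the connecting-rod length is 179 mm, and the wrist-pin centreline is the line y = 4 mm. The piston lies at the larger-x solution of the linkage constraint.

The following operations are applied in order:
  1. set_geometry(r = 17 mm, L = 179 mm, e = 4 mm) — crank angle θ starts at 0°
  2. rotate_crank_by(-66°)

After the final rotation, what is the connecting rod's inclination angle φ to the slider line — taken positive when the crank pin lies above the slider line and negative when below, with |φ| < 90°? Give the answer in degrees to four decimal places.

-6.2639

set_geometry: r = 17 mm, L = 179 mm, e = 4 mm; θ ← 0°
rotate_crank_by(-66°): θ ← 0° -66° = -66°
crank pin P = (r cos θ, r sin θ) = (6.914523, -15.530273)
h = r sin θ − e = -15.530273 − 4 = -19.530273
sin φ = h / L = -19.530273 / 179 = -0.10910767
φ = arcsin(-0.10910767) = -6.263879°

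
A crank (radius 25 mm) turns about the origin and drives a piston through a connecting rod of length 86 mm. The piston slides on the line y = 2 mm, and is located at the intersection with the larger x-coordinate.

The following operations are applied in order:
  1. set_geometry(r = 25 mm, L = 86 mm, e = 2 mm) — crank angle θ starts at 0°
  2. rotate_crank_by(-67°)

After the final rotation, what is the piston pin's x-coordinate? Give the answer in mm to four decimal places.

set_geometry: r = 25 mm, L = 86 mm, e = 2 mm; θ ← 0°
rotate_crank_by(-67°): θ ← 0° -67° = -67°
crank pin P = (r cos θ, r sin θ) = (9.768278, -23.012621)
h = r sin θ − e = -23.012621 − 2 = -25.012621
x = r cos θ + √(L² − h²) = 9.768278 + √(7396.0 − 625.6312) = 9.768278 + 82.282251 = 92.050529

92.0505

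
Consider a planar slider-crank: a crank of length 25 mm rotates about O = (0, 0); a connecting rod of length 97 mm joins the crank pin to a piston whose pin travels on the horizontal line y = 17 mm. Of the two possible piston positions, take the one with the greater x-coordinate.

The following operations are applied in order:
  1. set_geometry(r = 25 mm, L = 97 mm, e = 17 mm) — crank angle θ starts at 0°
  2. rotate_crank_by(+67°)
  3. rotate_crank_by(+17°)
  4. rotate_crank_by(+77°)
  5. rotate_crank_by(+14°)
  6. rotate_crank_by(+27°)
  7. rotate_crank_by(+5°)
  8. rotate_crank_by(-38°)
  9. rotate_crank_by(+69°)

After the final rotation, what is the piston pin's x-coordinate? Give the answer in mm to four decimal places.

set_geometry: r = 25 mm, L = 97 mm, e = 17 mm; θ ← 0°
rotate_crank_by(+67°): θ ← 0° +67° = 67°
rotate_crank_by(+17°): θ ← 67° +17° = 84°
rotate_crank_by(+77°): θ ← 84° +77° = 161°
rotate_crank_by(+14°): θ ← 161° +14° = 175°
rotate_crank_by(+27°): θ ← 175° +27° = 202°
rotate_crank_by(+5°): θ ← 202° +5° = 207°
rotate_crank_by(-38°): θ ← 207° -38° = 169°
rotate_crank_by(+69°): θ ← 169° +69° = 238°
crank pin P = (r cos θ, r sin θ) = (-13.247982, -21.201202)
h = r sin θ − e = -21.201202 − 17 = -38.201202
x = r cos θ + √(L² − h²) = -13.247982 + √(9409.0 − 1459.3319) = -13.247982 + 89.160911 = 75.912930

75.9129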